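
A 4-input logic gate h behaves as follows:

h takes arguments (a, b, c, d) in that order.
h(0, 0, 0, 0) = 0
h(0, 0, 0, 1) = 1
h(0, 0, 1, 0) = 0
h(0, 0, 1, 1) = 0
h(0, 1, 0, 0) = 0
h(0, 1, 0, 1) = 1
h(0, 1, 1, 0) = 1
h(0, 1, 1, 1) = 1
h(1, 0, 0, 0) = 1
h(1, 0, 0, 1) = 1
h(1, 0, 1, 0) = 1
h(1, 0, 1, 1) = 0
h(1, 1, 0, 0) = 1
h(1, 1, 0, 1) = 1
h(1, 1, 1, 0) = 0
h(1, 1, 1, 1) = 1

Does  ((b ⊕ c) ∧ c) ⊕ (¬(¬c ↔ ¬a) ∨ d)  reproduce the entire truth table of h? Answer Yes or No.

Yes

Check the formula against h row by row:
  a=0, b=0, c=0, d=0: formula gives 0, h = 0 ✓
  a=0, b=0, c=0, d=1: formula gives 1, h = 1 ✓
  a=0, b=0, c=1, d=0: formula gives 0, h = 0 ✓
  a=0, b=0, c=1, d=1: formula gives 0, h = 0 ✓
  …and likewise for the remaining 12 rows.
All 16 rows match — the expression computes h exactly.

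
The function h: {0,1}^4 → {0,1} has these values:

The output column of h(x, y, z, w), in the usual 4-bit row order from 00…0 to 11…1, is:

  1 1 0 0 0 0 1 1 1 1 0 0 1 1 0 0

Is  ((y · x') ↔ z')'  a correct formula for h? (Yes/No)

Yes

Evaluate ((y · x') ↔ z')' on each row and compare to h:
  x=0, y=0, z=0, w=0: formula gives 1, h = 1 ✓
  x=0, y=0, z=0, w=1: formula gives 1, h = 1 ✓
  x=0, y=0, z=1, w=0: formula gives 0, h = 0 ✓
  x=0, y=0, z=1, w=1: formula gives 0, h = 0 ✓
  … (the remaining 12 rows also agree.)
No disagreement on any input; they are logically equivalent.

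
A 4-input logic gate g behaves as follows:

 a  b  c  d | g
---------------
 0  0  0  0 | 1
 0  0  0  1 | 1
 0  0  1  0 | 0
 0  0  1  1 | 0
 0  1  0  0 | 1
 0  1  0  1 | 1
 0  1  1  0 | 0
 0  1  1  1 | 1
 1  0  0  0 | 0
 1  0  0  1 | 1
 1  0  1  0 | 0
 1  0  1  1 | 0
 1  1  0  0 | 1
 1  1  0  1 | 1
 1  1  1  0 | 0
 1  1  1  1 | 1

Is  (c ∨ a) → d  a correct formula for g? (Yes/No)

No

Check the formula against g row by row:
  a=0, b=0, c=0, d=0: formula gives 1, g = 1 ✓
  a=0, b=0, c=0, d=1: formula gives 1, g = 1 ✓
  a=0, b=0, c=1, d=0: formula gives 0, g = 0 ✓
  a=0, b=0, c=1, d=1: formula gives 1, but g = 0 ✗
Since they disagree at (0,0,1,1), the expression is not a correct formula for g.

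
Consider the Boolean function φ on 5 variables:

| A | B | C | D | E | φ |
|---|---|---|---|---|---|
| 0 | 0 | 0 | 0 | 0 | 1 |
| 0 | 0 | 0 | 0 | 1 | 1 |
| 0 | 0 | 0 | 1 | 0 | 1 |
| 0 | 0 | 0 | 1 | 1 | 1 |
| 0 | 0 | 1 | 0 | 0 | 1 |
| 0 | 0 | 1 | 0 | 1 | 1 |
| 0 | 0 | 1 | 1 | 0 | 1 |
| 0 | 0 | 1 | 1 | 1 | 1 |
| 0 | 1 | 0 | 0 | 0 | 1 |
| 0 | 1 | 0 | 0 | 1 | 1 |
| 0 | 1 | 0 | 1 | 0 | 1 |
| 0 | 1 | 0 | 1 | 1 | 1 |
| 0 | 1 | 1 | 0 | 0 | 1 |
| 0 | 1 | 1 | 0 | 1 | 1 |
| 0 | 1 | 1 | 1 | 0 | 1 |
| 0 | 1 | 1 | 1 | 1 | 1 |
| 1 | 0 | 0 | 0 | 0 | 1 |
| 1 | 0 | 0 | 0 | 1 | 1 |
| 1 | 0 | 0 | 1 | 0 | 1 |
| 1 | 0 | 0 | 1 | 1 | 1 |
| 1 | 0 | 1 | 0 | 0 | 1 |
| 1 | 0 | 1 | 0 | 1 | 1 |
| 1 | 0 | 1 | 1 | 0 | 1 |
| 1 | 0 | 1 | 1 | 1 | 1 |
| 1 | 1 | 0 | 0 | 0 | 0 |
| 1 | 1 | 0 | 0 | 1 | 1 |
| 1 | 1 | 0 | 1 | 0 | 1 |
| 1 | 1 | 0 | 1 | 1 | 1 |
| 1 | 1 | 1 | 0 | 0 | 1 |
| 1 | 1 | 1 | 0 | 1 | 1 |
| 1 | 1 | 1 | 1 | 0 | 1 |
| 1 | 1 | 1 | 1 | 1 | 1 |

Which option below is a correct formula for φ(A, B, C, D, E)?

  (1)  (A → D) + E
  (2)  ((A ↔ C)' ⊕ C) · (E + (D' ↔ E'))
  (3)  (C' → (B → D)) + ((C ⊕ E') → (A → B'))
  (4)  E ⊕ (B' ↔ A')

3

(1): at (1,0,0,0,0) it gives 0, but φ = 1 — eliminated.
(2): at (0,0,0,0,0) it gives 0, but φ = 1 — eliminated.
(4): at (0,0,0,0,1) it gives 0, but φ = 1 — eliminated.
Only (3) survives; checking it on all 32 rows confirms it matches φ.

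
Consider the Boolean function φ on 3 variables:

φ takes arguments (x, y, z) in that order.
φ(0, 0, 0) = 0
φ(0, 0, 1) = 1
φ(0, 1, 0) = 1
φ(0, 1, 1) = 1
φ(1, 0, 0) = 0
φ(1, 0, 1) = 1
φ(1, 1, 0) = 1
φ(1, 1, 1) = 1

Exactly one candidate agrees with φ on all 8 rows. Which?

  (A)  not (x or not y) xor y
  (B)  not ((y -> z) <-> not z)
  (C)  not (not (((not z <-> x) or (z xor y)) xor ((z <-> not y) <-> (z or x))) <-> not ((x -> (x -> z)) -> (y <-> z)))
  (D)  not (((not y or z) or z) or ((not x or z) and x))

(A) disagrees with φ on (0,0,1) (formula → 0, table → 1); rule it out.
(C) disagrees with φ on (0,0,1) (formula → 0, table → 1); rule it out.
(D) disagrees with φ on (0,0,1) (formula → 0, table → 1); rule it out.
Only (B) survives; checking it on all 8 rows confirms it matches φ.

B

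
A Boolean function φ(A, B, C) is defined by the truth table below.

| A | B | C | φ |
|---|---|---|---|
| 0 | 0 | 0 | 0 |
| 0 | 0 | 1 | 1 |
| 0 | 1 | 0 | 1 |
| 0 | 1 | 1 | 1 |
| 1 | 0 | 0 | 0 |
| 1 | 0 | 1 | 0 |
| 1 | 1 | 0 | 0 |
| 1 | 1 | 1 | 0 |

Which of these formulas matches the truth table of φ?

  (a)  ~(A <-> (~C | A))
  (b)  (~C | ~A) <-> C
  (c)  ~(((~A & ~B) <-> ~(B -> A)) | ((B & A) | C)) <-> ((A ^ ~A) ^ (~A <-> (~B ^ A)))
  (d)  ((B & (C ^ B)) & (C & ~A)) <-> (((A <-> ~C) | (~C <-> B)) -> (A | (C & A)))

(a): at (0,0,0) it gives 1, but φ = 0 — eliminated.
(b): at (0,1,0) it gives 0, but φ = 1 — eliminated.
(c): at (0,1,1) it gives 0, but φ = 1 — eliminated.
(d) is the remaining candidate, and it agrees with φ on all 8 inputs.

d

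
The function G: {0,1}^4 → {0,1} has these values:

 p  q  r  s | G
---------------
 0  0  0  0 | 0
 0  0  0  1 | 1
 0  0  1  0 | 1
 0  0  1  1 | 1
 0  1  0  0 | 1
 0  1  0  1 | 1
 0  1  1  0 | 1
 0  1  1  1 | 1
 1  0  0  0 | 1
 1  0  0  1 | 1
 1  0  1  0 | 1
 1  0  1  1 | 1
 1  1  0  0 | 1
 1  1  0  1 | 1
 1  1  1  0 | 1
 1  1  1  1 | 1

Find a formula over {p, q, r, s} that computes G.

The output is 1 whenever at least one input is 1 — the OR of all inputs.

G(p, q, r, s) = ((p OR q) OR r) OR s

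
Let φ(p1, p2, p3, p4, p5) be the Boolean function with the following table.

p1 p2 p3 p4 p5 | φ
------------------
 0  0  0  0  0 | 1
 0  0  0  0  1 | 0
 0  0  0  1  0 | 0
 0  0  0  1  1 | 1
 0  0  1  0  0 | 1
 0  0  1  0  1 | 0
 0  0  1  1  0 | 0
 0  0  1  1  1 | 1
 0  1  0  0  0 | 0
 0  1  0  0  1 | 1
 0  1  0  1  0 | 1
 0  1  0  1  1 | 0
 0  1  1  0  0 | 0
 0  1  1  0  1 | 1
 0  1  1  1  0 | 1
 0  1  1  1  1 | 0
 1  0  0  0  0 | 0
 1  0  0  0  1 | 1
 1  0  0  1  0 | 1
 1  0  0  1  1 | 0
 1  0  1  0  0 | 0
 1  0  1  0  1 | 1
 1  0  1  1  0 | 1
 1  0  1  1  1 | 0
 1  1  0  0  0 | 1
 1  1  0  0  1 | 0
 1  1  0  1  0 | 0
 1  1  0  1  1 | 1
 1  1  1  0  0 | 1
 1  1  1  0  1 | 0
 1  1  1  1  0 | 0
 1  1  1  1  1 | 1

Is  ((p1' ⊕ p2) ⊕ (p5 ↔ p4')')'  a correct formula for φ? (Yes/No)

Yes

Evaluate ((p1' ⊕ p2) ⊕ (p5 ↔ p4')')' on each row and compare to φ:
  p1=0, p2=0, p3=0, p4=0, p5=0: formula gives 1, φ = 1 ✓
  p1=0, p2=0, p3=0, p4=0, p5=1: formula gives 0, φ = 0 ✓
  p1=0, p2=0, p3=0, p4=1, p5=0: formula gives 0, φ = 0 ✓
  p1=0, p2=0, p3=0, p4=1, p5=1: formula gives 1, φ = 1 ✓
  … (the remaining 28 rows also agree.)
No disagreement on any input; they are logically equivalent.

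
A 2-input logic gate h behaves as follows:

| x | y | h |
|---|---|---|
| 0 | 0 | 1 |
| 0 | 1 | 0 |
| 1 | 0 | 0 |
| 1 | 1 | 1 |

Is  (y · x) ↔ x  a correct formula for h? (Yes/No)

No

Check the formula against h row by row:
  x=0, y=0: formula gives 1, h = 1 ✓
  x=0, y=1: formula gives 1, but h = 0 ✗
A single disagreement suffices: at (0,1) they differ, so the formula does not compute h.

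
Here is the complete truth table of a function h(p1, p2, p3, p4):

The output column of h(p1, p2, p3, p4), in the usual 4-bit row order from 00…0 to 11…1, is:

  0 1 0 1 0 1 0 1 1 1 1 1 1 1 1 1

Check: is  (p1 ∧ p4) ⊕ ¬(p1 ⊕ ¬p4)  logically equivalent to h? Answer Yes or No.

Evaluate (p1 ∧ p4) ⊕ ¬(p1 ⊕ ¬p4) on each row and compare to h:
  p1=0, p2=0, p3=0, p4=0: formula gives 0, h = 0 ✓
  p1=0, p2=0, p3=0, p4=1: formula gives 1, h = 1 ✓
  p1=0, p2=0, p3=1, p4=0: formula gives 0, h = 0 ✓
  p1=0, p2=0, p3=1, p4=1: formula gives 1, h = 1 ✓
  …and likewise for the remaining 12 rows.
No disagreement on any input; they are logically equivalent.

Yes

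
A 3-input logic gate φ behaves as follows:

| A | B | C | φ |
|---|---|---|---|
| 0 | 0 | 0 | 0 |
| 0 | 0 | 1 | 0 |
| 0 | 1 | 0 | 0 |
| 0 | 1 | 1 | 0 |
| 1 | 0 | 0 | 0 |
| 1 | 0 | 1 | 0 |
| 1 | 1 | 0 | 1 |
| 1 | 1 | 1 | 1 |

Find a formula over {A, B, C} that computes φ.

φ=1 on 2 inputs: (1,1,0), (1,1,1). Reading each as a conjunction of literals (A·B·¬C, A·B·C) and taking the OR gives the canonical DNF.

φ(A, B, C) = ((A & B) & ~C) | ((A & B) & C)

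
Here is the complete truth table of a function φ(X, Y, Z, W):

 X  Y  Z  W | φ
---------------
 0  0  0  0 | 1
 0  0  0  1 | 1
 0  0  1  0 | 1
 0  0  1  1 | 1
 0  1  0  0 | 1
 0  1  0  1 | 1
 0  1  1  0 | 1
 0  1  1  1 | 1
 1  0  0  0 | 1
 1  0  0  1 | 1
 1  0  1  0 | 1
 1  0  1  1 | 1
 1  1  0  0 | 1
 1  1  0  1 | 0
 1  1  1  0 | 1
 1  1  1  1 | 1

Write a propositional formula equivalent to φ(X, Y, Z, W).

φ is 0 on exactly one input, (1,1,0,1), whose minterm is X·Y·¬Z·W. So φ is the negation of that single conjunction.

φ(X, Y, Z, W) = not (((X and Y) and not Z) and W)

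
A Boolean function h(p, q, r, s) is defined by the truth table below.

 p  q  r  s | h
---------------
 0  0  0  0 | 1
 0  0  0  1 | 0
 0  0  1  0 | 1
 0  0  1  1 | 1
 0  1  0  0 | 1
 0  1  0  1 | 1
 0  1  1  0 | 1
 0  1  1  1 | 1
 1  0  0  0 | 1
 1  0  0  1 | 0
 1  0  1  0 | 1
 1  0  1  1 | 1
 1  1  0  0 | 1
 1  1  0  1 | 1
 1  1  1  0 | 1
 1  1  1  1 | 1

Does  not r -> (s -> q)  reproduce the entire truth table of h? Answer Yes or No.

Yes

Check the formula against h row by row:
  p=0, q=0, r=0, s=0: formula gives 1, h = 1 ✓
  p=0, q=0, r=0, s=1: formula gives 0, h = 0 ✓
  p=0, q=0, r=1, s=0: formula gives 1, h = 1 ✓
  p=0, q=0, r=1, s=1: formula gives 1, h = 1 ✓
  …and likewise for the remaining 12 rows.
No disagreement on any input; they are logically equivalent.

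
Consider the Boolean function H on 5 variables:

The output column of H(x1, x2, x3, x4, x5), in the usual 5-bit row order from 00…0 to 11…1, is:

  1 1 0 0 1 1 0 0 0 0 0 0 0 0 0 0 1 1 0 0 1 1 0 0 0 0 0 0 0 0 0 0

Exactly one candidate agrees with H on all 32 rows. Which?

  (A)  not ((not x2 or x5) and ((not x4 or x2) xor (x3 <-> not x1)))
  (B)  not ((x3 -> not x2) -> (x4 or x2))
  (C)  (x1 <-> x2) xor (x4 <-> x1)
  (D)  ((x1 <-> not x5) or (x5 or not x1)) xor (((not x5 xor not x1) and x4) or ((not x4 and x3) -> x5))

(A) disagrees with H on (0,0,0,0,0) (formula → 0, table → 1); rule it out.
(C) disagrees with H on (0,0,0,0,0) (formula → 0, table → 1); rule it out.
(D) disagrees with H on (0,0,0,0,0) (formula → 0, table → 1); rule it out.
(B) is the remaining candidate, and it agrees with H on all 32 inputs.

B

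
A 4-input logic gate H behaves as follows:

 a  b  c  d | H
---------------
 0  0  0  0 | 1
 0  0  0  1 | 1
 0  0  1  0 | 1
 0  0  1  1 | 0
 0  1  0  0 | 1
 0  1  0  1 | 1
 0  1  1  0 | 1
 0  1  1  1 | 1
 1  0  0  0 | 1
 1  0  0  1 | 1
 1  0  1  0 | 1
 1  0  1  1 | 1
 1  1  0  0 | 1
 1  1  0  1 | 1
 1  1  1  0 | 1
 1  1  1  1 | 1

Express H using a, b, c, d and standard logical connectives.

H(a, b, c, d) = ~(((~a & ~b) & c) & d)

H is 0 on exactly one input, (0,0,1,1), whose minterm is ¬a·¬b·c·d. So H is the negation of that single conjunction.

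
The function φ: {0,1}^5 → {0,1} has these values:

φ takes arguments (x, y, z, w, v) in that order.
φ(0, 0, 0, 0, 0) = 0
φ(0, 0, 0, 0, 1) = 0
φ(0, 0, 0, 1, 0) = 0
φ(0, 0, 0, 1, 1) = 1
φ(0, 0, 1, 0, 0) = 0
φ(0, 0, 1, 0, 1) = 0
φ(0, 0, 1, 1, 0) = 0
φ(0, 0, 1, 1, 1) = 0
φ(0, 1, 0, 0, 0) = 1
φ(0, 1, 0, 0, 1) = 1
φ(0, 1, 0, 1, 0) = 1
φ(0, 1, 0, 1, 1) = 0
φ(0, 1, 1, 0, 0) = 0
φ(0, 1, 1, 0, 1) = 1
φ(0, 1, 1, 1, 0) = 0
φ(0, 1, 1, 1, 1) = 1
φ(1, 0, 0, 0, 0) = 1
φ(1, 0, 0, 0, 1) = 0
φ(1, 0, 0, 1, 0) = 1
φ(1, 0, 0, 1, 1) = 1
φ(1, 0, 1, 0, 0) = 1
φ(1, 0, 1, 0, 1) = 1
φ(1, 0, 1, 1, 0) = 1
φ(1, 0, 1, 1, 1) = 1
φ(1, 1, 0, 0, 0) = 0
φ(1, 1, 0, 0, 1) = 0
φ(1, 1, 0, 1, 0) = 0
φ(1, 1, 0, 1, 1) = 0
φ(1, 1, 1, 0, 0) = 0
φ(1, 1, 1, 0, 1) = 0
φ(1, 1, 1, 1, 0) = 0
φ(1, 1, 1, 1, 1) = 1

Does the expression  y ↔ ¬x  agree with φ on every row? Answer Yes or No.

No

Test each input against both φ and the formula:
  x=0, y=0, z=0, w=0, v=0: formula gives 0, φ = 0 ✓
  x=0, y=0, z=0, w=0, v=1: formula gives 0, φ = 0 ✓
  x=0, y=0, z=0, w=1, v=0: formula gives 0, φ = 0 ✓
  x=0, y=0, z=0, w=1, v=1: formula gives 0, but φ = 1 ✗
Row (0,0,0,1,1) is a counterexample, so the formula is not equivalent to φ.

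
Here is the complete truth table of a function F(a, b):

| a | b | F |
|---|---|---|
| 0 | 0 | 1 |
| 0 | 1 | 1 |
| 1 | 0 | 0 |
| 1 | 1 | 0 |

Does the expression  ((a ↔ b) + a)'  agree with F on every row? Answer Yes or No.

Evaluate ((a ↔ b) + a)' on each row and compare to F:
  a=0, b=0: formula gives 0, but F = 1 ✗
Since they disagree at (0,0), the expression is not a correct formula for F.

No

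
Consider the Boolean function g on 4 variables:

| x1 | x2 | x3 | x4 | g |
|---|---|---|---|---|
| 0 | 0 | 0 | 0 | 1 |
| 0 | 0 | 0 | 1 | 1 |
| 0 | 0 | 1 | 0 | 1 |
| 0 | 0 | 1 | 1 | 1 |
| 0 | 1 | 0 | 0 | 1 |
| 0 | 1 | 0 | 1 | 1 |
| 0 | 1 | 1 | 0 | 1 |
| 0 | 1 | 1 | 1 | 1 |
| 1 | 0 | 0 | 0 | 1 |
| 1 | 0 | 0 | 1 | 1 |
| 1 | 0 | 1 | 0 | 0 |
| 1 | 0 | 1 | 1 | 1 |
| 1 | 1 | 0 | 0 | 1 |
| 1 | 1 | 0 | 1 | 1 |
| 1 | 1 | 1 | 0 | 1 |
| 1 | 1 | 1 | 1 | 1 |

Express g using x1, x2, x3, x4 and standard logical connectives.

g(x1, x2, x3, x4) = (((x1 · x2') · x3) · x4')'

Only row (1,0,1,0) gives 0. So g is 1 everywhere except there — the complement of the minterm x1·¬x2·x3·¬x4.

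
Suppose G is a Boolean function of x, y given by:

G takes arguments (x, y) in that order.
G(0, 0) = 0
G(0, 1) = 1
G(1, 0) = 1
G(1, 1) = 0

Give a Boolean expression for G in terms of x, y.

G(x, y) = x xor y

The output is 1 exactly when an odd number of inputs are 1 — the 2-way XOR (parity).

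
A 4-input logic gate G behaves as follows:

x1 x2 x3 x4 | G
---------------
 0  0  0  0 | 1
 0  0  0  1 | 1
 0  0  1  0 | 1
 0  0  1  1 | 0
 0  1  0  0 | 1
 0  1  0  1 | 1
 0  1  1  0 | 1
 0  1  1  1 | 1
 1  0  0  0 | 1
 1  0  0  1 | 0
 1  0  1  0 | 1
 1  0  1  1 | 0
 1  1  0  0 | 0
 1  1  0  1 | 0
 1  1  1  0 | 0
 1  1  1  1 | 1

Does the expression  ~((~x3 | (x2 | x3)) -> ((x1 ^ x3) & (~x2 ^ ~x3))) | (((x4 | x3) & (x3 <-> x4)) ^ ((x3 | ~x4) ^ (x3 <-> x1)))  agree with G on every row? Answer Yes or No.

No

Test each input against both G and the formula:
  x1=0, x2=0, x3=0, x4=0: formula gives 1, G = 1 ✓
  x1=0, x2=0, x3=0, x4=1: formula gives 1, G = 1 ✓
  x1=0, x2=0, x3=1, x4=0: formula gives 1, G = 1 ✓
  x1=0, x2=0, x3=1, x4=1: formula gives 0, G = 0 ✓
  …
  x1=1, x2=0, x3=0, x4=1: formula gives 1, but G = 0 ✗
A single disagreement suffices: at (1,0,0,1) they differ, so the formula does not compute G.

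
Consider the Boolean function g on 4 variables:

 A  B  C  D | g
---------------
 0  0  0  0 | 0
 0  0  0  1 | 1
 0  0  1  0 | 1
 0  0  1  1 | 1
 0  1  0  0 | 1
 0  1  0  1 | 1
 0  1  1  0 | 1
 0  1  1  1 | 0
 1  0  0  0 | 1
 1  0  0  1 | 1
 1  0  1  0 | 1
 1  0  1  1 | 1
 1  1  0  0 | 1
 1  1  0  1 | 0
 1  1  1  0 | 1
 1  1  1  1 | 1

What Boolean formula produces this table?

There are just 3 zero rows: (0,0,0,0), (0,1,1,1), (1,1,0,1). Their minterms are ¬A·¬B·¬C·¬D, ¬A·B·C·D, A·B·¬C·D; the OR of those covers precisely the 0-outputs, and negating it yields g.

g(A, B, C, D) = not (((((not A and not B) and not C) and not D) or (((not A and B) and C) and D)) or (((A and B) and not C) and D))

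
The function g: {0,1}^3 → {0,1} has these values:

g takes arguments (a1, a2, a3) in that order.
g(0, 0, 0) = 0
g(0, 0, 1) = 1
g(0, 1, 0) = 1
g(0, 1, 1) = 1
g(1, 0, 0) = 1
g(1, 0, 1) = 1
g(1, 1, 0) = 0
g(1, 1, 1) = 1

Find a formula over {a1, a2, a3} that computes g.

There are just 2 zero rows: (0,0,0), (1,1,0). Their minterms are ¬a1·¬a2·¬a3, a1·a2·¬a3; the OR of those covers precisely the 0-outputs, and negating it yields g.

g(a1, a2, a3) = (((a1' · a2') · a3') + ((a1 · a2) · a3'))'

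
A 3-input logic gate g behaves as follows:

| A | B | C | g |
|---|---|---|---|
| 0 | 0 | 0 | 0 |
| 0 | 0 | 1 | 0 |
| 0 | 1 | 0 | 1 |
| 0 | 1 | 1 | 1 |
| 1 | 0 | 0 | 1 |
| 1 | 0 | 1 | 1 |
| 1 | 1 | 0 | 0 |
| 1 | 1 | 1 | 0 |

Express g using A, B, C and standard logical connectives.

g(A, B, C) = ((((¬A ∧ B) ∧ ¬C) ∨ ((¬A ∧ B) ∧ C)) ∨ ((A ∧ ¬B) ∧ ¬C)) ∨ ((A ∧ ¬B) ∧ C)

Collect the rows where g=1 — (0,1,0), (0,1,1), (1,0,0), (1,0,1) — and write one minterm per row: ¬A·B·¬C, ¬A·B·C, A·¬B·¬C, A·¬B·C. Their union (logical OR) reproduces the table exactly.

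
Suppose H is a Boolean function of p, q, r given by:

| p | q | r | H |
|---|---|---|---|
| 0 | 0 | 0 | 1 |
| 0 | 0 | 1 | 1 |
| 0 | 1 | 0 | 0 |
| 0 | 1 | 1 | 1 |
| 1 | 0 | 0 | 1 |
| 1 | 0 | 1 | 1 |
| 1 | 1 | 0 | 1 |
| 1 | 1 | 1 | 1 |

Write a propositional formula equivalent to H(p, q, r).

H(p, q, r) = ¬((¬p ∧ q) ∧ ¬r)

H is 0 on exactly one input, (0,1,0), whose minterm is ¬p·q·¬r. So H is the negation of that single conjunction.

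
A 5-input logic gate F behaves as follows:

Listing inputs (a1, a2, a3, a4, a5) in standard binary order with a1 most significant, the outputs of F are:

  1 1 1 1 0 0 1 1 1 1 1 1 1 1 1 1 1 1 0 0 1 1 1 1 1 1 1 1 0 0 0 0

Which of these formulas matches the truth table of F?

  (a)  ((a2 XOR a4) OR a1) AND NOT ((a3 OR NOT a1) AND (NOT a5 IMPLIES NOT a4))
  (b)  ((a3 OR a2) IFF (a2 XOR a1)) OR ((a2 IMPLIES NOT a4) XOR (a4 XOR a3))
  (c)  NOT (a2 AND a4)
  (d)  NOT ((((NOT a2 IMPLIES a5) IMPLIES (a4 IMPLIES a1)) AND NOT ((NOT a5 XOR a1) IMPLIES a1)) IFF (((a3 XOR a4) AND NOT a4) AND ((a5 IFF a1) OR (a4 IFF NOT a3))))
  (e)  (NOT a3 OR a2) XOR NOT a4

b

(a) fails at (0,0,0,0,0): the formula yields 0, F is 1.
(c) fails at (0,0,1,0,0): the formula yields 1, F is 0.
(d) fails at (0,0,0,0,1): the formula yields 0, F is 1.
(e) fails at (0,0,0,0,0): the formula yields 0, F is 1.
Only (b) survives; checking it on all 32 rows confirms it matches F.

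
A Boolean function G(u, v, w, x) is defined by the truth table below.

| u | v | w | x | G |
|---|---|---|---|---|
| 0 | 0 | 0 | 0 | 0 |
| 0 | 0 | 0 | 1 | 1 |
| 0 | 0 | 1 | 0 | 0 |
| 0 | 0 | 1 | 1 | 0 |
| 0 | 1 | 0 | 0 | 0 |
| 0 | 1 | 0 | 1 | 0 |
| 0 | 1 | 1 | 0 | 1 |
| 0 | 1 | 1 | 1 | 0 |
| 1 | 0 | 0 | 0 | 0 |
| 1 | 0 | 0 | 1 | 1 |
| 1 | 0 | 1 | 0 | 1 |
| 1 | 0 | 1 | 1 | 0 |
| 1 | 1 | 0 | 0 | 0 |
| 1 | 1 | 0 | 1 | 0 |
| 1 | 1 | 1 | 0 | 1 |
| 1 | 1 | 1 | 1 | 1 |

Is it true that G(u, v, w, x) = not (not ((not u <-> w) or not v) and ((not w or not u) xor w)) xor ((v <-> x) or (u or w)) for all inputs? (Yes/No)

Evaluate not (not ((not u <-> w) or not v) and ((not w or not u) xor w)) xor ((v <-> x) or (u or w)) on each row and compare to G:
  u=0, v=0, w=0, x=0: formula gives 0, G = 0 ✓
  u=0, v=0, w=0, x=1: formula gives 1, G = 1 ✓
  u=0, v=0, w=1, x=0: formula gives 0, G = 0 ✓
  u=0, v=0, w=1, x=1: formula gives 0, G = 0 ✓
  …
  u=0, v=1, w=0, x=1: formula gives 1, but G = 0 ✗
Since they disagree at (0,1,0,1), the expression is not a correct formula for G.

No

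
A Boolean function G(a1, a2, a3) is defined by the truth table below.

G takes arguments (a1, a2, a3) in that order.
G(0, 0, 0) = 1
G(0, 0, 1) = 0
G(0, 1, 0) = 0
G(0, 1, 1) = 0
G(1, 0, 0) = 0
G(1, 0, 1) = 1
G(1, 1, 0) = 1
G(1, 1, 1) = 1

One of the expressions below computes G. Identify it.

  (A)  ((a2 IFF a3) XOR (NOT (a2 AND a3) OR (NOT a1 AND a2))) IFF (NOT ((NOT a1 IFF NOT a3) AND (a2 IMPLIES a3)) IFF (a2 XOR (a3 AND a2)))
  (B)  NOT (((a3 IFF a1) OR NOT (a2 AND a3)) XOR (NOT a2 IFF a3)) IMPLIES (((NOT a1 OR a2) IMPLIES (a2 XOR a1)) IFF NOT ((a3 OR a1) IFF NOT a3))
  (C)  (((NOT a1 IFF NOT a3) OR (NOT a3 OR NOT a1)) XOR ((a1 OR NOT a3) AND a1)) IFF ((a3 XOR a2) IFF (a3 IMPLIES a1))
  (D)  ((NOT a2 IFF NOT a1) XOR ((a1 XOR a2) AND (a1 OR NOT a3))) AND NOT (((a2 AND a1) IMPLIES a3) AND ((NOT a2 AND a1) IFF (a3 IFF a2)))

(A) disagrees with G on (0,0,0) (formula → 0, table → 1); rule it out.
(B) disagrees with G on (0,1,0) (formula → 1, table → 0); rule it out.
(C) disagrees with G on (0,0,0) (formula → 0, table → 1); rule it out.
That leaves (D). Evaluating it on every row reproduces the table of G exactly.

D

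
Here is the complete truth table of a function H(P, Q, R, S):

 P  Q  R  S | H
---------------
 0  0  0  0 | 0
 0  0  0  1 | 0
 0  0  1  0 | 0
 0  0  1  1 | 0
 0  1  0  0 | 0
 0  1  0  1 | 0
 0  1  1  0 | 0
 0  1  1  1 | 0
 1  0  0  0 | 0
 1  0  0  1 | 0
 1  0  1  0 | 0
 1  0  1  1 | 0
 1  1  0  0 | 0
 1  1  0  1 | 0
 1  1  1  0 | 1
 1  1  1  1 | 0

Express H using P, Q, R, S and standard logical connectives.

H(P, Q, R, S) = ((P AND Q) AND R) AND NOT S

H is 1 on exactly one input, (1,1,1,0), whose minterm is P·Q·R·¬S. So H is just that conjunction.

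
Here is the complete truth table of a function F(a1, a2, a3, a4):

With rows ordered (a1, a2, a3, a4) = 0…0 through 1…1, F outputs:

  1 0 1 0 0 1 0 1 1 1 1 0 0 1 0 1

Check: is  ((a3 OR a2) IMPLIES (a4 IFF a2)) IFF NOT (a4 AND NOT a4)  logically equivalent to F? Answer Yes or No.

Test each input against both F and the formula:
  a1=0, a2=0, a3=0, a4=0: formula gives 1, F = 1 ✓
  a1=0, a2=0, a3=0, a4=1: formula gives 1, but F = 0 ✗
Row (0,0,0,1) is a counterexample, so the formula is not equivalent to F.

No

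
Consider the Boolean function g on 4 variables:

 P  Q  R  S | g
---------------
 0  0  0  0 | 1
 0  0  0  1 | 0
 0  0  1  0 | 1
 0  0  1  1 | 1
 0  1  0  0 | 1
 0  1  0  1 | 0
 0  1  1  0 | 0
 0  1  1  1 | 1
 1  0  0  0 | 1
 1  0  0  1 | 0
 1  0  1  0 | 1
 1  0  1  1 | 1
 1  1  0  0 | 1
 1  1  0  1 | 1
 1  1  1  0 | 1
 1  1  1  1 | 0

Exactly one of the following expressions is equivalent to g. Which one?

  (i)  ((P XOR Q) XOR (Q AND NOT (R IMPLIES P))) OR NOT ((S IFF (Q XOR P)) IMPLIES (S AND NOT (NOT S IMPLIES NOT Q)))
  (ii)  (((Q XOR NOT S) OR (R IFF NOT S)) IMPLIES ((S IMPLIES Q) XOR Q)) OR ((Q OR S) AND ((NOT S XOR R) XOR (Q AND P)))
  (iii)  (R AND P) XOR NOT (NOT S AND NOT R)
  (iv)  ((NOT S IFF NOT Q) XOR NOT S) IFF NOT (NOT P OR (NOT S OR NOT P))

ii

(i) disagrees with g on (0,0,1,1) (formula → 0, table → 1); rule it out.
(iii) disagrees with g on (0,0,0,0) (formula → 0, table → 1); rule it out.
(iv) disagrees with g on (0,0,0,1) (formula → 1, table → 0); rule it out.
(ii) is the remaining candidate, and it agrees with g on all 16 inputs.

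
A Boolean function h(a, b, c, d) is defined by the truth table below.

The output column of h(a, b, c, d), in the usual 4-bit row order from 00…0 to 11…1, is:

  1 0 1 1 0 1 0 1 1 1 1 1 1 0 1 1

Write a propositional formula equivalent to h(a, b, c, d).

The 0-rows are (0,0,0,1), (0,1,0,0), (0,1,1,0), (1,1,0,1). Take each as a conjunction (¬a·¬b·¬c·d, ¬a·b·¬c·¬d, ¬a·b·c·¬d, a·b·¬c·d), form their disjunction, and complement — that gives a formula that is 1 everywhere h is.

h(a, b, c, d) = NOT ((((((NOT a AND NOT b) AND NOT c) AND d) OR (((NOT a AND b) AND NOT c) AND NOT d)) OR (((NOT a AND b) AND c) AND NOT d)) OR (((a AND b) AND NOT c) AND d))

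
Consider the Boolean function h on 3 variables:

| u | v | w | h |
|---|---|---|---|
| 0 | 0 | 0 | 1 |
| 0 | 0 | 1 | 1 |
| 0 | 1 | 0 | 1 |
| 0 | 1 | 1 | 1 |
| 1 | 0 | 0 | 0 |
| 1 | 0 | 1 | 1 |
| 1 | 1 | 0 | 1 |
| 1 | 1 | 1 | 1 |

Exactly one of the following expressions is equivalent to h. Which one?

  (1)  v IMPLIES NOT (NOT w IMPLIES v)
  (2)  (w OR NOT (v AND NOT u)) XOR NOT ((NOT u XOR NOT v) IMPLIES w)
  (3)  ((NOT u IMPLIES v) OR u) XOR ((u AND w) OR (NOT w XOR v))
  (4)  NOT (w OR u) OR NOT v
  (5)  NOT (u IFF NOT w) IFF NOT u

2

(1) fails at (0,1,0): the formula yields 0, h is 1.
(3) fails at (0,0,1): the formula yields 0, h is 1.
(4) fails at (0,1,1): the formula yields 0, h is 1.
(5) fails at (0,0,1): the formula yields 0, h is 1.
(2) is the remaining candidate, and it agrees with h on all 8 inputs.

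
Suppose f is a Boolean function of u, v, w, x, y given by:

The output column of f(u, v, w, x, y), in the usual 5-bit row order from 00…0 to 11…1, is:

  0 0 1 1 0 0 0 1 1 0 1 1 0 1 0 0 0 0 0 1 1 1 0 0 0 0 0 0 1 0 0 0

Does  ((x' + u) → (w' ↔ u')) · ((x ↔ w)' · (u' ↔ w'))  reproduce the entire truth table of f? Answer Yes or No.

Check the formula against f row by row:
  u=0, v=0, w=0, x=0, y=0: formula gives 0, f = 0 ✓
  u=0, v=0, w=0, x=0, y=1: formula gives 0, f = 0 ✓
  u=0, v=0, w=0, x=1, y=0: formula gives 1, f = 1 ✓
  u=0, v=0, w=0, x=1, y=1: formula gives 1, f = 1 ✓
  …
  u=0, v=0, w=1, x=1, y=1: formula gives 0, but f = 1 ✗
A single disagreement suffices: at (0,0,1,1,1) they differ, so the formula does not compute f.

No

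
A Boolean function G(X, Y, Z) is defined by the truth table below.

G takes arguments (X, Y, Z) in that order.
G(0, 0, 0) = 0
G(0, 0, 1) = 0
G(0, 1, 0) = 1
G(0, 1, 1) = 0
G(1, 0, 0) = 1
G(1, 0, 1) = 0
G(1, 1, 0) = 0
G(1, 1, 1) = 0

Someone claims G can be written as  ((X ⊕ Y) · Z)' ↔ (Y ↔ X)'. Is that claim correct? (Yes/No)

Yes

Check the formula against G row by row:
  X=0, Y=0, Z=0: formula gives 0, G = 0 ✓
  X=0, Y=0, Z=1: formula gives 0, G = 0 ✓
  X=0, Y=1, Z=0: formula gives 1, G = 1 ✓
  X=0, Y=1, Z=1: formula gives 0, G = 0 ✓
  X=1, Y=0, Z=0: formula gives 1, G = 1 ✓
  …and likewise for the remaining 3 rows.
No disagreement on any input; they are logically equivalent.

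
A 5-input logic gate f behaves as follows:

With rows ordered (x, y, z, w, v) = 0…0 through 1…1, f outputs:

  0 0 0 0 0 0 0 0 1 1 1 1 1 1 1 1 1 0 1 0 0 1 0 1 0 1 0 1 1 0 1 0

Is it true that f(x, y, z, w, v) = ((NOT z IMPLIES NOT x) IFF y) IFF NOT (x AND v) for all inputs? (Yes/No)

Yes

Evaluate ((NOT z IMPLIES NOT x) IFF y) IFF NOT (x AND v) on each row and compare to f:
  x=0, y=0, z=0, w=0, v=0: formula gives 0, f = 0 ✓
  x=0, y=0, z=0, w=0, v=1: formula gives 0, f = 0 ✓
  x=0, y=0, z=0, w=1, v=0: formula gives 0, f = 0 ✓
  x=0, y=0, z=0, w=1, v=1: formula gives 0, f = 0 ✓
  … (the remaining 28 rows also agree.)
Every row agrees, so the formula is equivalent.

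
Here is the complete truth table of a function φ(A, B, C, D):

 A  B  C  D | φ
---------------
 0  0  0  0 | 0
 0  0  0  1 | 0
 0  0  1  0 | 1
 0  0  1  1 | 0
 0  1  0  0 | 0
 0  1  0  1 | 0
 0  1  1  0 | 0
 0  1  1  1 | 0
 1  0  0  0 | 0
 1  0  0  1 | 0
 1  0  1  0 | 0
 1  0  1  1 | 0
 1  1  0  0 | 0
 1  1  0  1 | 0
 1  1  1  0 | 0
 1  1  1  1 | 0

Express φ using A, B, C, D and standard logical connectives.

Only row (0,0,1,0) gives 1. That row's minterm ¬A·¬B·C·¬D is φ directly.

φ(A, B, C, D) = ((NOT A AND NOT B) AND C) AND NOT D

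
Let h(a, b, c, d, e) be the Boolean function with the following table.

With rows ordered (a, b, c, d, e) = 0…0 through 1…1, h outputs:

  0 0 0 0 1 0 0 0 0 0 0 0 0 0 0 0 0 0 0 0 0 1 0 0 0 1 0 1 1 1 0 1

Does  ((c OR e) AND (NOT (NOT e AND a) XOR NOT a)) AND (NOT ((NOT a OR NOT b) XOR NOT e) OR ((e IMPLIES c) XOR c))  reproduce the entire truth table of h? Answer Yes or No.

Check the formula against h row by row:
  a=0, b=0, c=0, d=0, e=0: formula gives 0, h = 0 ✓
  a=0, b=0, c=0, d=0, e=1: formula gives 0, h = 0 ✓
  a=0, b=0, c=0, d=1, e=0: formula gives 0, h = 0 ✓
  a=0, b=0, c=0, d=1, e=1: formula gives 0, h = 0 ✓
  a=0, b=0, c=1, d=0, e=0: formula gives 0, but h = 1 ✗
A single disagreement suffices: at (0,0,1,0,0) they differ, so the formula does not compute h.

No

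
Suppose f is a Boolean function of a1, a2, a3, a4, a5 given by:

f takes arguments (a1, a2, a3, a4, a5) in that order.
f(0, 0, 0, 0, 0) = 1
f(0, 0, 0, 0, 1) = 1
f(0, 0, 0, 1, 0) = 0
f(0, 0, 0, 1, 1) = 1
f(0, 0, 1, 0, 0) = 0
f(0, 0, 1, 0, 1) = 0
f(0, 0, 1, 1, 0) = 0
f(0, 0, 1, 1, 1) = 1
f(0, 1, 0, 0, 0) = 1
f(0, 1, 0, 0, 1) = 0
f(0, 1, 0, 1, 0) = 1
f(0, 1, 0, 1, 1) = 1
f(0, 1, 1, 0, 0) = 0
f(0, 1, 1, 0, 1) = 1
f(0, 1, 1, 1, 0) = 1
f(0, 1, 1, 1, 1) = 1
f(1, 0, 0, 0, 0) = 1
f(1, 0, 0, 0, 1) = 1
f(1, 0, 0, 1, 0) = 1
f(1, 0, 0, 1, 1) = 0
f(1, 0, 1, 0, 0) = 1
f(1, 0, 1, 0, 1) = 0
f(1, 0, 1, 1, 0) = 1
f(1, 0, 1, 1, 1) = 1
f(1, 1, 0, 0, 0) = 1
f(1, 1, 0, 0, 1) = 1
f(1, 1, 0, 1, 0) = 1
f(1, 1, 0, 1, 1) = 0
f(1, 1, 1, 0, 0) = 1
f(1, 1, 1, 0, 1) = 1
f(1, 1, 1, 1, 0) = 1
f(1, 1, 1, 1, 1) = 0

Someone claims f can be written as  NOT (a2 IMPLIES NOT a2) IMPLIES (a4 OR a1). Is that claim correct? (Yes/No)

Check the formula against f row by row:
  a1=0, a2=0, a3=0, a4=0, a5=0: formula gives 1, f = 1 ✓
  a1=0, a2=0, a3=0, a4=0, a5=1: formula gives 1, f = 1 ✓
  a1=0, a2=0, a3=0, a4=1, a5=0: formula gives 1, but f = 0 ✗
Since they disagree at (0,0,0,1,0), the expression is not a correct formula for f.

No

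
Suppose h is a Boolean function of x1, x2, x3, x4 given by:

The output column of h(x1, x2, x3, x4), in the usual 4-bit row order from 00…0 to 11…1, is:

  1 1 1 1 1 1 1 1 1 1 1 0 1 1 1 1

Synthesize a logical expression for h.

h(x1, x2, x3, x4) = (((x1 · x2') · x3) · x4)'

Only row (1,0,1,1) gives 0. So h is 1 everywhere except there — the complement of the minterm x1·¬x2·x3·x4.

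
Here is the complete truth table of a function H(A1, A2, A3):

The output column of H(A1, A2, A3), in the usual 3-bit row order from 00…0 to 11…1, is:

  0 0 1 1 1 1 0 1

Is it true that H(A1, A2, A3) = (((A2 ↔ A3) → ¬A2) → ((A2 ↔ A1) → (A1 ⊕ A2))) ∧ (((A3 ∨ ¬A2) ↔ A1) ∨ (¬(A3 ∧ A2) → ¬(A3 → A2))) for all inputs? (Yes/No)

Yes

Check the formula against H row by row:
  A1=0, A2=0, A3=0: formula gives 0, H = 0 ✓
  A1=0, A2=0, A3=1: formula gives 0, H = 0 ✓
  A1=0, A2=1, A3=0: formula gives 1, H = 1 ✓
  A1=0, A2=1, A3=1: formula gives 1, H = 1 ✓
  A1=1, A2=0, A3=0: formula gives 1, H = 1 ✓
  … (the remaining 3 rows also agree.)
All 8 rows match — the expression computes H exactly.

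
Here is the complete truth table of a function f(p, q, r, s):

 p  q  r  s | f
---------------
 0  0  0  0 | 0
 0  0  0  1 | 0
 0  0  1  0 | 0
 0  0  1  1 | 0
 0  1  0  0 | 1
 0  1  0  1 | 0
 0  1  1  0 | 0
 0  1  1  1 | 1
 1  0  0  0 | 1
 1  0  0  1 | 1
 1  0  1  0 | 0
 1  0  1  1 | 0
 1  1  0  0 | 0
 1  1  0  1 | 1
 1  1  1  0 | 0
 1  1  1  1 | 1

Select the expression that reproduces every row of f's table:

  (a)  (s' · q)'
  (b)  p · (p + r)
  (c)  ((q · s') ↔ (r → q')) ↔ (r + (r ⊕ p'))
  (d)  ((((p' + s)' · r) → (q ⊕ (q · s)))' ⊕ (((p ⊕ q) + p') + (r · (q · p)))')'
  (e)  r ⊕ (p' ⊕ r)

(a): at (0,0,0,0) it gives 1, but f = 0 — eliminated.
(b): at (0,1,0,0) it gives 0, but f = 1 — eliminated.
(d): at (0,0,0,0) it gives 1, but f = 0 — eliminated.
(e): at (0,0,0,0) it gives 1, but f = 0 — eliminated.
(c) is the remaining candidate, and it agrees with f on all 16 inputs.

c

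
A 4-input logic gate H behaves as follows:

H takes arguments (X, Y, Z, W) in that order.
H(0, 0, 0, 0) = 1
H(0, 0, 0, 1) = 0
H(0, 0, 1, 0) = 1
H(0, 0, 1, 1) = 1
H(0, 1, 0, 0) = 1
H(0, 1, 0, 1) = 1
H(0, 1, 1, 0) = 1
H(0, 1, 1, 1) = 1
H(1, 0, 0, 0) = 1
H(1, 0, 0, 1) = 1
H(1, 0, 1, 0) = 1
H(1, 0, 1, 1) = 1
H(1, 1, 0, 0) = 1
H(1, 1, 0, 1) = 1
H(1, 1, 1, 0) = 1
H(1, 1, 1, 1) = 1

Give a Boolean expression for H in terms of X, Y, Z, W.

H is 0 on exactly one input, (0,0,0,1), whose minterm is ¬X·¬Y·¬Z·W. So H is the negation of that single conjunction.

H(X, Y, Z, W) = (((X' · Y') · Z') · W)'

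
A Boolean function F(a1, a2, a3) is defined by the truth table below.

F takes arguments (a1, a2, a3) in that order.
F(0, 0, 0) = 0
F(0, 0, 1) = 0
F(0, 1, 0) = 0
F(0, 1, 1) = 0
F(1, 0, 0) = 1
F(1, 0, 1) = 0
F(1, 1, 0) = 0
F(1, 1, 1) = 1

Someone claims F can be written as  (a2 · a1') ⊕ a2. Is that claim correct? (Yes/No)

No

Test each input against both F and the formula:
  a1=0, a2=0, a3=0: formula gives 0, F = 0 ✓
  a1=0, a2=0, a3=1: formula gives 0, F = 0 ✓
  a1=0, a2=1, a3=0: formula gives 0, F = 0 ✓
  a1=0, a2=1, a3=1: formula gives 0, F = 0 ✓
  a1=1, a2=0, a3=0: formula gives 0, but F = 1 ✗
A single disagreement suffices: at (1,0,0) they differ, so the formula does not compute F.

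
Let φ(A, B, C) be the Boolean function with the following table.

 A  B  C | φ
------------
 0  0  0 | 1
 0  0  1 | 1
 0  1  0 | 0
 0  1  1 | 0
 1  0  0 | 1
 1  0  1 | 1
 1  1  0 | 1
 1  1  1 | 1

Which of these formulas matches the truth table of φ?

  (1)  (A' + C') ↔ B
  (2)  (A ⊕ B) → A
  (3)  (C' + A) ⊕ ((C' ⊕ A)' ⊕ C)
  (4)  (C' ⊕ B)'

2

(1) disagrees with φ on (0,0,0) (formula → 0, table → 1); rule it out.
(3) disagrees with φ on (0,0,1) (formula → 0, table → 1); rule it out.
(4) disagrees with φ on (0,0,0) (formula → 0, table → 1); rule it out.
(2) is the remaining candidate, and it agrees with φ on all 8 inputs.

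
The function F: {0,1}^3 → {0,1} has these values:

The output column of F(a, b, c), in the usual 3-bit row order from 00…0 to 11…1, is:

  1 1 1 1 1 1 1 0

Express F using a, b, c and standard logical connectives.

F is 0 on exactly one input, (1,1,1), whose minterm is a·b·c. So F is the negation of that single conjunction.

F(a, b, c) = ¬((a ∧ b) ∧ c)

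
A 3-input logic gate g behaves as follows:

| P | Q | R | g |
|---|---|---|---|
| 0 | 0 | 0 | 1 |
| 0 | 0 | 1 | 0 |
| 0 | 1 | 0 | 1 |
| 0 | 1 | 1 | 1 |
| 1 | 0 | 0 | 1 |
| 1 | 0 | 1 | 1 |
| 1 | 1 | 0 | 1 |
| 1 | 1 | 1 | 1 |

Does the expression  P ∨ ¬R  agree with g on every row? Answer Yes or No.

No

Check the formula against g row by row:
  P=0, Q=0, R=0: formula gives 1, g = 1 ✓
  P=0, Q=0, R=1: formula gives 0, g = 0 ✓
  P=0, Q=1, R=0: formula gives 1, g = 1 ✓
  P=0, Q=1, R=1: formula gives 0, but g = 1 ✗
A single disagreement suffices: at (0,1,1) they differ, so the formula does not compute g.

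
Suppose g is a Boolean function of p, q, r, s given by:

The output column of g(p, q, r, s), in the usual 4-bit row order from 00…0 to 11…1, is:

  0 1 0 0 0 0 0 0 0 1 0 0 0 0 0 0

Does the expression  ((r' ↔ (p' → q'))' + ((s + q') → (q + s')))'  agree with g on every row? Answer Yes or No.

Evaluate ((r' ↔ (p' → q'))' + ((s + q') → (q + s')))' on each row and compare to g:
  p=0, q=0, r=0, s=0: formula gives 0, g = 0 ✓
  p=0, q=0, r=0, s=1: formula gives 1, g = 1 ✓
  p=0, q=0, r=1, s=0: formula gives 0, g = 0 ✓
  p=0, q=0, r=1, s=1: formula gives 0, g = 0 ✓
  … (the remaining 12 rows also agree.)
All 16 rows match — the expression computes g exactly.

Yes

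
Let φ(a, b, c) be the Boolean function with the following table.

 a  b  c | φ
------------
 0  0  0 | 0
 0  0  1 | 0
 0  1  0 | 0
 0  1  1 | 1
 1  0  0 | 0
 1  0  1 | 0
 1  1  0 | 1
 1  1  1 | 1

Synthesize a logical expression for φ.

The 1-rows are (0,1,1), (1,1,0), (1,1,1). Each contributes one minterm — ¬a·b·c; a·b·¬c; a·b·c — and their disjunction is a sum-of-products form of φ.

φ(a, b, c) = (((NOT a AND b) AND c) OR ((a AND b) AND NOT c)) OR ((a AND b) AND c)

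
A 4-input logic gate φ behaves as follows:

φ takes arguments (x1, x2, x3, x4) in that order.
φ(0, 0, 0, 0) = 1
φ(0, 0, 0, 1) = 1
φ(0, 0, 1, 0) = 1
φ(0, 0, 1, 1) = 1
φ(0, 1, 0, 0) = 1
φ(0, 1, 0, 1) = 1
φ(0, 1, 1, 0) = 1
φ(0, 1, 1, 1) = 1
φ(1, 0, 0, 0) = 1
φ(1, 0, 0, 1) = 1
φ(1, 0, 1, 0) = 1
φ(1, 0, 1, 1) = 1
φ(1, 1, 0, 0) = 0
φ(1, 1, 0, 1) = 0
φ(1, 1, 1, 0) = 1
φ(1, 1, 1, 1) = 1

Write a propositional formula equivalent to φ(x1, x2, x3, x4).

φ is 0 on only 2 rows — (1,1,0,0), (1,1,0,1). Writing each as a minterm (x1·x2·¬x3·¬x4, x1·x2·¬x3·x4) and OR-ing them characterizes exactly where φ=0, so φ is the negation of that disjunction.

φ(x1, x2, x3, x4) = ~((((x1 & x2) & ~x3) & ~x4) | (((x1 & x2) & ~x3) & x4))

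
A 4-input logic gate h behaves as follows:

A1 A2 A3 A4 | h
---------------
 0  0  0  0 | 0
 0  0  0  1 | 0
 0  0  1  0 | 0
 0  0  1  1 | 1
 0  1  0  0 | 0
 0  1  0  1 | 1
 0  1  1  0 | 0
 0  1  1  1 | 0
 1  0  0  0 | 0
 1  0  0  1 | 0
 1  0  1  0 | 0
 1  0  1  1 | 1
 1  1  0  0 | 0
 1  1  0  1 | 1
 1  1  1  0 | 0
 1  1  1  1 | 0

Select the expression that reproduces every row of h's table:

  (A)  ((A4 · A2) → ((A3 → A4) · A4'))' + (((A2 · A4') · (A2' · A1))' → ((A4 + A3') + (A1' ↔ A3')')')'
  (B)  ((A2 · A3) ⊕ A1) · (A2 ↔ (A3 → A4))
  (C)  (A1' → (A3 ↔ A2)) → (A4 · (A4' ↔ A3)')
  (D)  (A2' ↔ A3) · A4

D

(A) disagrees with h on (0,0,0,0) (formula → 1, table → 0); rule it out.
(B) disagrees with h on (0,0,1,1) (formula → 0, table → 1); rule it out.
(C) disagrees with h on (0,0,1,0) (formula → 1, table → 0); rule it out.
That leaves (D). Evaluating it on every row reproduces the table of h exactly.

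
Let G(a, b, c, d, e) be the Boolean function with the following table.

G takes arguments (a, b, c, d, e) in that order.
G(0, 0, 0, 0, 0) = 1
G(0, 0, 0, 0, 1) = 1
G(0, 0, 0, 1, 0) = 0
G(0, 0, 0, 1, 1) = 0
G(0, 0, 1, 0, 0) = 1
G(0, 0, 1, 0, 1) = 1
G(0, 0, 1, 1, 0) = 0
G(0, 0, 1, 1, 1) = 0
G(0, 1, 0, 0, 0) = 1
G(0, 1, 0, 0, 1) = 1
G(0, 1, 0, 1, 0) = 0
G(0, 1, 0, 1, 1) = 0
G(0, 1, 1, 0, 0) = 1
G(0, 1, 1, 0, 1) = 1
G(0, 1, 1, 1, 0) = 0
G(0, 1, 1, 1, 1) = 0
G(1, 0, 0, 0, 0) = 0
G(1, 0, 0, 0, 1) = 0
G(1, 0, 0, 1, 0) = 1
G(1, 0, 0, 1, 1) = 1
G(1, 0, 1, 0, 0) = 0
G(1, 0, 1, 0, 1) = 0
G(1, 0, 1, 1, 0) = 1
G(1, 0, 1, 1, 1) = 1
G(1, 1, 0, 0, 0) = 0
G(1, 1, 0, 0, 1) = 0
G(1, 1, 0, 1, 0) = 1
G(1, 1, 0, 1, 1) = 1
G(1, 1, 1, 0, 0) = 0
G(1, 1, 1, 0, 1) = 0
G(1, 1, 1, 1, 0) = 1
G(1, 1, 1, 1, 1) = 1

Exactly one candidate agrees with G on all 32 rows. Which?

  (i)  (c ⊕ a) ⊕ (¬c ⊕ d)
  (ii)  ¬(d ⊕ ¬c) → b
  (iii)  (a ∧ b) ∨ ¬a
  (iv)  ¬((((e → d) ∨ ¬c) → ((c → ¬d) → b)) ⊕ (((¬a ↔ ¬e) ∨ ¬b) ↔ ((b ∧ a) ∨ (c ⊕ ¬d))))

i

(ii) fails at (0,0,1,0,0): the formula yields 0, G is 1.
(iii) fails at (0,0,0,1,0): the formula yields 1, G is 0.
(iv) fails at (0,0,0,0,0): the formula yields 0, G is 1.
(i) is the remaining candidate, and it agrees with G on all 32 inputs.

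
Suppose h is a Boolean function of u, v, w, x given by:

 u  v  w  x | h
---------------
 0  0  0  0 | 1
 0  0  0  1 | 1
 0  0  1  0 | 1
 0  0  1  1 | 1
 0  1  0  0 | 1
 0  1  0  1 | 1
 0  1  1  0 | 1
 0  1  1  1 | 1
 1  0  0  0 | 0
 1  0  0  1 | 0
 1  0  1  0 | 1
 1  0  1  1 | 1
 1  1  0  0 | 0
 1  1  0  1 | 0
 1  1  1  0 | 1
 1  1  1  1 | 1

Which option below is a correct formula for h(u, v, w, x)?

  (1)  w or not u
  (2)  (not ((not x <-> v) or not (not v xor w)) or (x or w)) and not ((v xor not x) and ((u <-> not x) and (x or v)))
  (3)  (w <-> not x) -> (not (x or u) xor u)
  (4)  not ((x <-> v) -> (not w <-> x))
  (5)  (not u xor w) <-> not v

(2) fails at (0,1,0,0): the formula yields 0, h is 1.
(3) fails at (0,0,0,1): the formula yields 0, h is 1.
(4) fails at (0,0,0,1): the formula yields 0, h is 1.
(5) fails at (0,0,1,0): the formula yields 0, h is 1.
Only (1) survives; checking it on all 16 rows confirms it matches h.

1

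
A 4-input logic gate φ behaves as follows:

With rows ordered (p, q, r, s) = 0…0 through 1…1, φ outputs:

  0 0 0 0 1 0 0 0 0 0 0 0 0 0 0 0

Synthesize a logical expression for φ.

φ(p, q, r, s) = ((NOT p AND q) AND NOT r) AND NOT s

φ is 1 on exactly one input, (0,1,0,0), whose minterm is ¬p·q·¬r·¬s. So φ is just that conjunction.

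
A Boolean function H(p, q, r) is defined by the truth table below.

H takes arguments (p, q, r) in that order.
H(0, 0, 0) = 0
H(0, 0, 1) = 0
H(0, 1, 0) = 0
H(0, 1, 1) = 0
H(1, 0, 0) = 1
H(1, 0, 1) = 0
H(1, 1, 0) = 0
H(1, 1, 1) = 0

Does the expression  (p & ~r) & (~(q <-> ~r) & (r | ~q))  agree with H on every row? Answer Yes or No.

Evaluate (p & ~r) & (~(q <-> ~r) & (r | ~q)) on each row and compare to H:
  p=0, q=0, r=0: formula gives 0, H = 0 ✓
  p=0, q=0, r=1: formula gives 0, H = 0 ✓
  p=0, q=1, r=0: formula gives 0, H = 0 ✓
  p=0, q=1, r=1: formula gives 0, H = 0 ✓
  p=1, q=0, r=0: formula gives 1, H = 1 ✓
  … (the remaining 3 rows also agree.)
No disagreement on any input; they are logically equivalent.

Yes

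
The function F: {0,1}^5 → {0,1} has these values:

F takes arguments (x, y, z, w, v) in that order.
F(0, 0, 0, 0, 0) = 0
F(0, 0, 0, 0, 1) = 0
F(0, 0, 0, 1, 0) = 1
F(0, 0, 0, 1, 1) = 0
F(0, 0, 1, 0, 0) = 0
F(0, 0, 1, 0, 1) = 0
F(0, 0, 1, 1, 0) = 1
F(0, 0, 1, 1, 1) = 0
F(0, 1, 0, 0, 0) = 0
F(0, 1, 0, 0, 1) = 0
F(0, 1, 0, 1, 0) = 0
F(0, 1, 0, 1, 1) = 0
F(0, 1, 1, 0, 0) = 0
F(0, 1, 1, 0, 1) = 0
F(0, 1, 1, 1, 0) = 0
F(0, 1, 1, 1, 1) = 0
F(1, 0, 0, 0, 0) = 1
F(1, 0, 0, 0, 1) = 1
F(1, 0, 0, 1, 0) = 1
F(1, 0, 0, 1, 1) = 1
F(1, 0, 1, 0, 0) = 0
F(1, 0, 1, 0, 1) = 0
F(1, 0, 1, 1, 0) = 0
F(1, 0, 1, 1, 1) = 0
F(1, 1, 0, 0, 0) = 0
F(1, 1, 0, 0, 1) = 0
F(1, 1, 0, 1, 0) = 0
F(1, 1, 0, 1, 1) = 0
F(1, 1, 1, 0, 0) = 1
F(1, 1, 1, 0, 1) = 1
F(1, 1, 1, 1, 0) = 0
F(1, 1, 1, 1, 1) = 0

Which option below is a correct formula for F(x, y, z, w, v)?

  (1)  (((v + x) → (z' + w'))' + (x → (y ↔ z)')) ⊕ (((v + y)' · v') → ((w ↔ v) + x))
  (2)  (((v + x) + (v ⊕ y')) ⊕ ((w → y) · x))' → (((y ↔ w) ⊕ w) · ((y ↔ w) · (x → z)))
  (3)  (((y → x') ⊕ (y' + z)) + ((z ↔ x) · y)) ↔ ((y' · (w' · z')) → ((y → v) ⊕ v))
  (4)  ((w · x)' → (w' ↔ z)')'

(2) fails at (0,0,0,0,0): the formula yields 1, F is 0.
(3) fails at (0,0,0,0,1): the formula yields 1, F is 0.
(4) fails at (0,0,0,1,1): the formula yields 1, F is 0.
That leaves (1). Evaluating it on every row reproduces the table of F exactly.

1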